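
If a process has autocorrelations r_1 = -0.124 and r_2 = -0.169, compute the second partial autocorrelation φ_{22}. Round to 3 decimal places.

-0.187

φ_{22} = (r_2 − r_1²) / (1 − r_1²)
r_1² = (-0.124)² = 0.015376
Numerator = -0.169 − 0.0154 = -0.1844; denominator = 1 − 0.0154 = 0.9846
φ_{22} = -0.1844 / 0.9846 = -0.187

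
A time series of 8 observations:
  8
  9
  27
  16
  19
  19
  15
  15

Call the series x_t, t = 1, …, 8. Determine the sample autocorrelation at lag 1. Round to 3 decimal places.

-0.055

Mean x̄ = (8 + 9 + 27 + 16 + 19 + 19 + 15 + 15)/8 = 16.0000
Deviations from mean: -8.0000, -7.0000, 11.0000, 0.0000, 3.0000, 3.0000, -1.0000, -1.0000
Numerator Σ_{t=1}^{7}(x_t−x̄)(x_{t+1}−x̄) = -14.0000
Denominator Σ(x_t−x̄)² = 254.0000
r_1 = -14.0000 / 254.0000 = -0.055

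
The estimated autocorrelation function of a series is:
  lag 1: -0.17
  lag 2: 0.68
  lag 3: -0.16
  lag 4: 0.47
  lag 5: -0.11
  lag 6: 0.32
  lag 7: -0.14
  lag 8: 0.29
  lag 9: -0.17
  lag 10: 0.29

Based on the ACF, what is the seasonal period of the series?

The largest autocorrelation is r_2 = 0.68, with weaker echoes at lags 4 (0.47), 6 (0.32), 8 (0.29) and 10 (0.29); the remaining lags stay at or below -0.11.
The dominant spike at lag 2 indicates a seasonal period of 2.

2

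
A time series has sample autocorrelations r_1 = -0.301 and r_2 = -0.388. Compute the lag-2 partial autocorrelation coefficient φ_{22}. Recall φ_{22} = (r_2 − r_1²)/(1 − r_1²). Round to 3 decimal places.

-0.526

φ_{22} = (r_2 − r_1²) / (1 − r_1²)
r_1² = (-0.301)² = 0.090601
Numerator = -0.388 − 0.0906 = -0.4786; denominator = 1 − 0.0906 = 0.9094
φ_{22} = -0.4786 / 0.9094 = -0.526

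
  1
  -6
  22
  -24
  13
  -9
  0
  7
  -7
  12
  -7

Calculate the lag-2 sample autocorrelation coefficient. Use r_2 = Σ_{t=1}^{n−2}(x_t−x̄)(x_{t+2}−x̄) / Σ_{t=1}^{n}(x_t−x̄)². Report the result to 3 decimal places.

Mean x̄ = (1 − 6 + 22 − 24 + 13 − 9 + 0 + 7 − 7 + 12 − 7)/11 = 0.1818
Numerator Σ_{t=1}^{9}(x_t−x̄)(x_{t+2}−x̄) = 737.5702
Denominator Σ(x_t−x̄)² = 1637.6364
r_2 = 737.5702 / 1637.6364 = 0.450

0.450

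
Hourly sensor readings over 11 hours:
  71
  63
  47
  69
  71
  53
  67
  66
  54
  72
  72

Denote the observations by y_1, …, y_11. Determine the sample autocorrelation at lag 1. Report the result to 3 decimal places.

-0.231

Mean ȳ = (71 + 63 + 47 + 69 + 71 + 53 + 67 + 66 + 54 + 72 + 72)/11 = 64.0909
Numerator Σ_{t=1}^{10}(y_t−ȳ)(y_{t+1}−ȳ) = -178.7355
Denominator Σ(y_t−ȳ)² = 774.9091
r_1 = -178.7355 / 774.9091 = -0.231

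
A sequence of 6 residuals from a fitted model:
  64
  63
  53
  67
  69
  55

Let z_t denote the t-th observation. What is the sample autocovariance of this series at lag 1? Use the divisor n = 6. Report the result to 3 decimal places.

-10.894

Mean z̄ = (64 + 63 + 53 + 67 + 69 + 55)/6 = 61.8333
Σ_{t=1}^{5}(z_t−z̄)(z_{t+1}−z̄) = -65.3611
γ_1 = -65.3611 / 6 = -10.894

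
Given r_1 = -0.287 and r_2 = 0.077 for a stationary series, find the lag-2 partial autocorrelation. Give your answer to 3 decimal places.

φ_{22} = (r_2 − r_1²) / (1 − r_1²)
r_1² = (-0.287)² = 0.082369
Numerator = 0.077 − 0.0824 = -0.0054; denominator = 1 − 0.0824 = 0.9176
φ_{22} = -0.0054 / 0.9176 = -0.006

-0.006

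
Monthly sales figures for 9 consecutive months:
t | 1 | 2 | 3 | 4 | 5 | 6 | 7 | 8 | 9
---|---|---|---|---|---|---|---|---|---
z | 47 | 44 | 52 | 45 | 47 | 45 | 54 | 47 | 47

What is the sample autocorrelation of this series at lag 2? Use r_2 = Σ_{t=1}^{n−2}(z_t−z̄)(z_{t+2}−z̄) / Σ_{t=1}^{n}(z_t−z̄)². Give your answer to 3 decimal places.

0.056

Mean z̄ = (47 + 44 + 52 + 45 + 47 + 45 + 54 + 47 + 47)/9 = 47.5556
Numerator Σ_{t=1}^{7}(z_t−z̄)(z_{t+2}−z̄) = 4.9383
Denominator Σ(z_t−z̄)² = 88.2222
r_2 = 4.9383 / 88.2222 = 0.056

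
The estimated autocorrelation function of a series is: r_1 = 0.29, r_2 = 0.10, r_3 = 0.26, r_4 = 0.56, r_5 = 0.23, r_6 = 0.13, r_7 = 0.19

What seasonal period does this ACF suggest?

4

The largest autocorrelation is r_4 = 0.56; the remaining lags stay at or below 0.29. The elevated value at lag 1 (0.29), dropping to 0.10 at lag 2, reflects decaying short-term dependence rather than seasonality.
The dominant spike at lag 4 indicates a seasonal period of 4.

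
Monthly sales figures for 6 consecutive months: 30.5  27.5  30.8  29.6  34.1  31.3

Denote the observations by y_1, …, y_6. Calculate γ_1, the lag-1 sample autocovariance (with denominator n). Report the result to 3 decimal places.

-0.258

Mean ȳ = (30.5 + 27.5 + 30.8 + 29.6 + 34.1 + 31.3)/6 = 30.6333
Σ_{t=1}^{5}(y_t−ȳ)(y_{t+1}−ȳ) = -1.5478
γ_1 = -1.5478 / 6 = -0.258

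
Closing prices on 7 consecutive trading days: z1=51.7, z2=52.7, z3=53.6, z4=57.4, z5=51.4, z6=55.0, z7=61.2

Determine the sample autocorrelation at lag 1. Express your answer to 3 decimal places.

Mean z̄ = (51.7 + 52.7 + 53.6 + 57.4 + 51.4 + 55.0 + 61.2)/7 = 54.7143
Numerator Σ_{t=1}^{6}(z_t−z̄)(z_{t+1}−z̄) = -2.6716
Denominator Σ(z_t−z̄)² = 74.7286
r_1 = -2.6716 / 74.7286 = -0.036

-0.036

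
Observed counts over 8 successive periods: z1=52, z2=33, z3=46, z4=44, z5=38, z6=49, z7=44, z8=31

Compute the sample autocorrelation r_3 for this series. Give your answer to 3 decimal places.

Mean z̄ = (52 + 33 + 46 + 44 + 38 + 49 + 44 + 31)/8 = 42.1250
Σ(z_t−z̄)(z_{t+3}−z̄) = (18.5156) + (37.6406) + (26.6406) + (3.5156) + (45.8906) = 132.2031
Denominator Σ(z_t−z̄)² = 390.8750
r_3 = 132.2031 / 390.8750 = 0.338

0.338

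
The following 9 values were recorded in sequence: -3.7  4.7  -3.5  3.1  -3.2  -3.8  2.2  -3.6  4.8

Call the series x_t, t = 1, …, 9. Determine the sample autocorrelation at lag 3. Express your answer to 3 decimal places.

Mean x̄ = (-3.7 + 4.7 − 3.5 + 3.1 − 3.2 − 3.8 + 2.2 − 3.6 + 4.8)/9 = -0.3333
Σ(x_t−x̄)(x_{t+3}−x̄) = (-11.5589) + (-14.4289) + (10.9778) + (8.6978) + (9.3644) + (-17.7956) = -14.7433
Denominator Σ(x_t−x̄)² = 122.1600
r_3 = -14.7433 / 122.1600 = -0.121

-0.121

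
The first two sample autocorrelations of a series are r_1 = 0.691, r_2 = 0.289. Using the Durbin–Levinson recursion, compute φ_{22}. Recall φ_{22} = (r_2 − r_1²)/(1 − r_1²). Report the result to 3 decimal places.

-0.361

φ_{22} = (r_2 − r_1²) / (1 − r_1²)
r_1² = (0.691)² = 0.477481
Numerator = 0.289 − 0.4775 = -0.1885; denominator = 1 − 0.4775 = 0.5225
φ_{22} = -0.1885 / 0.5225 = -0.361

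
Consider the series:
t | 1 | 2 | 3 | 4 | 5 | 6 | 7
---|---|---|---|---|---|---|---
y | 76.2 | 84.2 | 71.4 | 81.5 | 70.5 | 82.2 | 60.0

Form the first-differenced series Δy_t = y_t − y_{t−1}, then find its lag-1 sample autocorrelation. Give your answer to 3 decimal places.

-0.717

First differences Δy: 8.0, -12.8, 10.1, -11.0, 11.7, -22.2
Mean of differences = -2.7000
Numerator Σ(Δy_t−Δȳ)(Δy_{t+1}−Δȳ) = -743.9100
Denominator Σ(Δy_t−Δȳ)² = 1036.8400
r_1(Δy) = -743.9100 / 1036.8400 = -0.717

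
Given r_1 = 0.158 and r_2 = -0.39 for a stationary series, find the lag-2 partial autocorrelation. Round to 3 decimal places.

-0.426

φ_{22} = (r_2 − r_1²) / (1 − r_1²)
r_1² = (0.158)² = 0.024964
Numerator = -0.39 − 0.0250 = -0.4150; denominator = 1 − 0.0250 = 0.9750
φ_{22} = -0.4150 / 0.9750 = -0.426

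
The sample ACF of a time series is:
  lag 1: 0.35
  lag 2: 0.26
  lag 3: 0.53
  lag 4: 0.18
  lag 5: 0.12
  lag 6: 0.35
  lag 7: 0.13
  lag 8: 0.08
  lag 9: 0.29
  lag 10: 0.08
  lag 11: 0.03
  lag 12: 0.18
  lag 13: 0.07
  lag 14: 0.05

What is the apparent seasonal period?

The largest autocorrelation is r_3 = 0.53; the remaining lags stay at or below 0.35. The elevated value at lag 1 (0.35), dropping to 0.26 at lag 2, reflects decaying short-term dependence rather than seasonality.
The dominant spike at lag 3 indicates a seasonal period of 3.

3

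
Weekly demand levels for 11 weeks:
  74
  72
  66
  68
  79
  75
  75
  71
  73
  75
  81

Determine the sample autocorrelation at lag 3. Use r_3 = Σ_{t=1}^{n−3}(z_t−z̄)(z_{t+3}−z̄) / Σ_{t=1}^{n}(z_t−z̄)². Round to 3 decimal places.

-0.326

Mean z̄ = (74 + 72 + 66 + 68 + 79 + 75 + 75 + 71 + 73 + 75 + 81)/11 = 73.5455
Numerator Σ_{t=1}^{8}(z_t−z̄)(z_{t+3}−z̄) = -61.5289
Denominator Σ(z_t−z̄)² = 188.7273
r_3 = -61.5289 / 188.7273 = -0.326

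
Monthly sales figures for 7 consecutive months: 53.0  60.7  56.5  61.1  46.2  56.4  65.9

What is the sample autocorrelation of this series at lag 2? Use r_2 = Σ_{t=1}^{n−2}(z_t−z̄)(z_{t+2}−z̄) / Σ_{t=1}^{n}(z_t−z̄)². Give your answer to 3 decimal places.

-0.310

Mean z̄ = (53.0 + 60.7 + 56.5 + 61.1 + 46.2 + 56.4 + 65.9)/7 = 57.1143
Deviations from mean: -4.1143, 3.5857, -0.6143, 3.9857, -10.9143, -0.7143, 8.7857
Σ(z_t−z̄)(z_{t+2}−z̄) = (2.5273) + (14.2916) + (6.7045) + (-2.8469) + (-95.8898) = -75.2133
Denominator Σ(z_t−z̄)² = 242.8686
r_2 = -75.2133 / 242.8686 = -0.310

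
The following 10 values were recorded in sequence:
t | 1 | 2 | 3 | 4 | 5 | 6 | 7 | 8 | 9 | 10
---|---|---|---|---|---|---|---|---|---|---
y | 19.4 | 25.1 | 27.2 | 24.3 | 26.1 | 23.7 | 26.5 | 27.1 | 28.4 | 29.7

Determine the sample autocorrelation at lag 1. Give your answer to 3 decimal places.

0.180

Mean ȳ = (19.4 + 25.1 + 27.2 + 24.3 + 26.1 + 23.7 + 26.5 + 27.1 + 28.4 + 29.7)/10 = 25.7500
Numerator Σ_{t=1}^{9}(y_t−ȳ)(y_{t+1}−ȳ) = 13.3775
Denominator Σ(y_t−ȳ)² = 74.2850
r_1 = 13.3775 / 74.2850 = 0.180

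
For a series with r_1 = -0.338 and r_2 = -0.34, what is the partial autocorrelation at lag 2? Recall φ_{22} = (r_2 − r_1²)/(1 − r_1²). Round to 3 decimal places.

φ_{22} = (r_2 − r_1²) / (1 − r_1²)
r_1² = (-0.338)² = 0.114244
Numerator = -0.34 − 0.1142 = -0.4542; denominator = 1 − 0.1142 = 0.8858
φ_{22} = -0.4542 / 0.8858 = -0.513

-0.513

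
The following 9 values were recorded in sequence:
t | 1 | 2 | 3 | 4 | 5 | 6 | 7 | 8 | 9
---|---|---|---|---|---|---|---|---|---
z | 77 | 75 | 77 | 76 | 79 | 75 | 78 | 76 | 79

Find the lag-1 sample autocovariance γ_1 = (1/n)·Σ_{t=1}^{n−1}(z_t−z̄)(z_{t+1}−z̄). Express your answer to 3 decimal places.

Mean z̄ = (77 + 75 + 77 + 76 + 79 + 75 + 78 + 76 + 79)/9 = 76.8889
Σ_{t=1}^{8}(z_t−z̄)(z_{t+1}−z̄) = -11.3457
γ_1 = -11.3457 / 9 = -1.261

-1.261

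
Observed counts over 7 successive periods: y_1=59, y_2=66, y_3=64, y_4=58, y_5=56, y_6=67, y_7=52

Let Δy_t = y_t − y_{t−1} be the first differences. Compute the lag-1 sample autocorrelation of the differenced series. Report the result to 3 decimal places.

First differences Δy: 7, -2, -6, -2, 11, -15
Mean of differences = -1.1667
Numerator Σ(Δy_t−Δȳ)(Δy_{t+1}−Δȳ) = -177.1944
Denominator Σ(Δy_t−Δȳ)² = 430.8333
r_1(Δy) = -177.1944 / 430.8333 = -0.411

-0.411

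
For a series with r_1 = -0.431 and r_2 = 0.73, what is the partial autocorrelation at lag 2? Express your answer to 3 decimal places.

0.668

φ_{22} = (r_2 − r_1²) / (1 − r_1²)
r_1² = (-0.431)² = 0.185761
Numerator = 0.73 − 0.1858 = 0.5442; denominator = 1 − 0.1858 = 0.8142
φ_{22} = 0.5442 / 0.8142 = 0.668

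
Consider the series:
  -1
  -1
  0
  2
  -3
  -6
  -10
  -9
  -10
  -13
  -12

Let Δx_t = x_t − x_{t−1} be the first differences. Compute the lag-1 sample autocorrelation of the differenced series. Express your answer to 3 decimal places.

First differences Δx: 0, 1, 2, -5, -3, -4, 1, -1, -3, 1
Mean of differences = -1.1000
Numerator Σ(Δx_t−Δx̄)(Δx_{t+1}−Δx̄) = -0.4100
Denominator Σ(Δx_t−Δx̄)² = 54.9000
r_1(Δx) = -0.4100 / 54.9000 = -0.007

-0.007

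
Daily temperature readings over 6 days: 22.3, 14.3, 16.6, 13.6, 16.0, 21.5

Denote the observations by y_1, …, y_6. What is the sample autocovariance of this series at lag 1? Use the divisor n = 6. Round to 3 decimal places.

-1.707

Mean ȳ = (22.3 + 14.3 + 16.6 + 13.6 + 16.0 + 21.5)/6 = 17.3833
Σ_{t=1}^{5}(y_t−ȳ)(y_{t+1}−ȳ) = -10.2419
γ_1 = -10.2419 / 6 = -1.707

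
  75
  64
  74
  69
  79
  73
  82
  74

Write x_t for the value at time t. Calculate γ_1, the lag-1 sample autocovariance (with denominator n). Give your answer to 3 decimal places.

Mean x̄ = (75 + 64 + 74 + 69 + 79 + 73 + 82 + 74)/8 = 73.7500
Σ_{t=1}^{7}(x_t−x̄)(x_{t+1}−x̄) = -48.8125
γ_1 = -48.8125 / 8 = -6.102

-6.102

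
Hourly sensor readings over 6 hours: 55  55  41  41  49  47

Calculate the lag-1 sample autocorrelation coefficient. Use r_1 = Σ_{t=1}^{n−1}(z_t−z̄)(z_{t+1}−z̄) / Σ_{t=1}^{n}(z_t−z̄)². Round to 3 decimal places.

Mean z̄ = (55 + 55 + 41 + 41 + 49 + 47)/6 = 48.0000
Numerator Σ_{t=1}^{5}(z_t−z̄)(z_{t+1}−z̄) = 41.0000
Denominator Σ(z_t−z̄)² = 198.0000
r_1 = 41.0000 / 198.0000 = 0.207

0.207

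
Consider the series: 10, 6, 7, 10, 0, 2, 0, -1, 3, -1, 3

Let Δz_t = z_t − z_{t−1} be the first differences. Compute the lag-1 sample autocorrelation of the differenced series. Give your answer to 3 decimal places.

-0.530

First differences Δz: -4, 1, 3, -10, 2, -2, -1, 4, -4, 4
Mean of differences = -0.7000
Numerator Σ(Δz_t−Δz̄)(Δz_{t+1}−Δz̄) = -94.3900
Denominator Σ(Δz_t−Δz̄)² = 178.1000
r_1(Δz) = -94.3900 / 178.1000 = -0.530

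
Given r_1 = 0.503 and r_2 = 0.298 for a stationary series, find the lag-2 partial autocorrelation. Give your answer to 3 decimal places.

φ_{22} = (r_2 − r_1²) / (1 − r_1²)
r_1² = (0.503)² = 0.253009
Numerator = 0.298 − 0.2530 = 0.0450; denominator = 1 − 0.2530 = 0.7470
φ_{22} = 0.0450 / 0.7470 = 0.060

0.060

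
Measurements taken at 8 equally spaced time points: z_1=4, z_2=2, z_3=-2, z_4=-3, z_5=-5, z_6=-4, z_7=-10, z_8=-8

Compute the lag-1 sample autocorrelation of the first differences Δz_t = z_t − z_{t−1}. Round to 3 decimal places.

-0.650

First differences Δz: -2, -4, -1, -2, 1, -6, 2
Mean of differences = -1.7143
Numerator Σ(Δz_t−Δz̄)(Δz_{t+1}−Δz̄) = -29.5102
Denominator Σ(Δz_t−Δz̄)² = 45.4286
r_1(Δz) = -29.5102 / 45.4286 = -0.650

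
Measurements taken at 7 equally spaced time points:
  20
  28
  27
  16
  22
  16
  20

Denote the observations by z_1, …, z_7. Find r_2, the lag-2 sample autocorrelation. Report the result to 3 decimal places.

Mean z̄ = (20 + 28 + 27 + 16 + 22 + 16 + 20)/7 = 21.2857
Deviations from mean: -1.2857, 6.7143, 5.7143, -5.2857, 0.7143, -5.2857, -1.2857
Σ(z_t−z̄)(z_{t+2}−z̄) = (-7.3469) + (-35.4898) + (4.0816) + (27.9388) + (-0.9184) = -11.7347
Denominator Σ(z_t−z̄)² = 137.4286
r_2 = -11.7347 / 137.4286 = -0.085

-0.085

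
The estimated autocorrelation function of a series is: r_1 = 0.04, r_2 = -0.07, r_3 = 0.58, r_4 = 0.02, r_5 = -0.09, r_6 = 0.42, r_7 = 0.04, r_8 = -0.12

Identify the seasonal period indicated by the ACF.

3

The largest autocorrelation is r_3 = 0.58, with a weaker echo at lag 6 (0.42); the remaining lags stay at or below 0.04.
The dominant spike at lag 3 indicates a seasonal period of 3.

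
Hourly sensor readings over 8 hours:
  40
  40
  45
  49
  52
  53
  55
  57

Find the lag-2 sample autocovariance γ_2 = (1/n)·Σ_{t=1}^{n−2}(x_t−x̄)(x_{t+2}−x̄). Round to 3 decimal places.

Mean x̄ = (40 + 40 + 45 + 49 + 52 + 53 + 55 + 57)/8 = 48.8750
Σ_{t=1}^{6}(x_t−x̄)(x_{t+2}−x̄) = 74.3438
γ_2 = 74.3438 / 8 = 9.293

9.293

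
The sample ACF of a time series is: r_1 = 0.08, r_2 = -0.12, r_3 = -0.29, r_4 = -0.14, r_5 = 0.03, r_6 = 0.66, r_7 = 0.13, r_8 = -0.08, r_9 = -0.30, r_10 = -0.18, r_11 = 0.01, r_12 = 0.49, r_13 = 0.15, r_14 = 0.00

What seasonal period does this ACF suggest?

The largest autocorrelation is r_6 = 0.66, with a weaker echo at lag 12 (0.49); the remaining lags stay at or below 0.15.
The dominant spike at lag 6 indicates a seasonal period of 6.

6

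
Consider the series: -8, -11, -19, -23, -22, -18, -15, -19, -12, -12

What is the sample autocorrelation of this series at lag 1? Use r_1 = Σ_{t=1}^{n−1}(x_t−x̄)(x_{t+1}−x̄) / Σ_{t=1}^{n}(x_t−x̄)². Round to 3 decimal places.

0.437

Mean x̄ = (-8 − 11 − 19 − 23 − 22 − 18 − 15 − 19 − 12 − 12)/10 = -15.9000
Numerator Σ_{t=1}^{9}(x_t−x̄)(x_{t+1}−x̄) = 100.0900
Denominator Σ(x_t−x̄)² = 228.9000
r_1 = 100.0900 / 228.9000 = 0.437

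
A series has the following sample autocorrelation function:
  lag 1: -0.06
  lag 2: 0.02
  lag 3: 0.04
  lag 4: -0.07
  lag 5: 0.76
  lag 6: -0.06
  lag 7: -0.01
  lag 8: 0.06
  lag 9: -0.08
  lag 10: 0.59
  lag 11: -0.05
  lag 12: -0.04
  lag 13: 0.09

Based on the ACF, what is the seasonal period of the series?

5

The largest autocorrelation is r_5 = 0.76, with a weaker echo at lag 10 (0.59); the remaining lags stay at or below 0.09.
The dominant spike at lag 5 indicates a seasonal period of 5.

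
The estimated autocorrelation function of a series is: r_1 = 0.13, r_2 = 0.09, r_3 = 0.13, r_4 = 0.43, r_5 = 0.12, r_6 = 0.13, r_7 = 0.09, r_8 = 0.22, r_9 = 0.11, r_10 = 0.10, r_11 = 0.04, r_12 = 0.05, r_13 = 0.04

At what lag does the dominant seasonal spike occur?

4

The largest autocorrelation is r_4 = 0.43, with a weaker echo at lag 8 (0.22); the remaining lags stay at or below 0.13.
The dominant spike at lag 4 indicates a seasonal period of 4.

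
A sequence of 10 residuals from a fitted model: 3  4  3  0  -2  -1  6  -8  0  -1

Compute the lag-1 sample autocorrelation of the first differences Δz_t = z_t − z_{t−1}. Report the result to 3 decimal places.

-0.638

First differences Δz: 1, -1, -3, -2, 1, 7, -14, 8, -1
Mean of differences = -0.4444
Numerator Σ(Δz_t−Δz̄)(Δz_{t+1}−Δz̄) = -206.9753
Denominator Σ(Δz_t−Δz̄)² = 324.2222
r_1(Δz) = -206.9753 / 324.2222 = -0.638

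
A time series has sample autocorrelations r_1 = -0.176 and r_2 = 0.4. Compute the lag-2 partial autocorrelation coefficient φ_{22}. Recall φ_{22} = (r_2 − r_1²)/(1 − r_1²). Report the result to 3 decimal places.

0.381

φ_{22} = (r_2 − r_1²) / (1 − r_1²)
r_1² = (-0.176)² = 0.030976
Numerator = 0.4 − 0.0310 = 0.3690; denominator = 1 − 0.0310 = 0.9690
φ_{22} = 0.3690 / 0.9690 = 0.381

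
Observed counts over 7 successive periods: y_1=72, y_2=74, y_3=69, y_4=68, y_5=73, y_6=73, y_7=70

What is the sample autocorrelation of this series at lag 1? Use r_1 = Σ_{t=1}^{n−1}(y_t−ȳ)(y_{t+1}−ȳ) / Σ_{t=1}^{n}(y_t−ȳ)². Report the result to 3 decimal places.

-0.053

Mean ȳ = (72 + 74 + 69 + 68 + 73 + 73 + 70)/7 = 71.2857
Σ(y_t−ȳ)(y_{t+1}−ȳ) = (1.9388) + (-6.2041) + (7.5102) + (-5.6327) + (2.9388) + (-2.2041) = -1.6531
Denominator Σ(y_t−ȳ)² = 31.4286
r_1 = -1.6531 / 31.4286 = -0.053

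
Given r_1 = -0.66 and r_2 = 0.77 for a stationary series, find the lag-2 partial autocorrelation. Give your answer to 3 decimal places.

φ_{22} = (r_2 − r_1²) / (1 − r_1²)
r_1² = (-0.66)² = 0.4356
Numerator = 0.77 − 0.4356 = 0.3344; denominator = 1 − 0.4356 = 0.5644
φ_{22} = 0.3344 / 0.5644 = 0.592

0.592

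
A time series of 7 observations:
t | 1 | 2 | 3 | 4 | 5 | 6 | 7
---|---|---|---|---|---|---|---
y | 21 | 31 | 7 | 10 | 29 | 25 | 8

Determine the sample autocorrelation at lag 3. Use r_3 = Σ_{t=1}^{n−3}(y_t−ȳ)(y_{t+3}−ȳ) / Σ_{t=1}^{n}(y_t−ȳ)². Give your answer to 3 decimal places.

0.200

Mean ȳ = (21 + 31 + 7 + 10 + 29 + 25 + 8)/7 = 18.7143
Σ(y_t−ȳ)(y_{t+3}−ȳ) = (-19.9184) + (126.3673) + (-73.6327) + (93.3673) = 126.1837
Denominator Σ(y_t−ȳ)² = 629.4286
r_3 = 126.1837 / 629.4286 = 0.200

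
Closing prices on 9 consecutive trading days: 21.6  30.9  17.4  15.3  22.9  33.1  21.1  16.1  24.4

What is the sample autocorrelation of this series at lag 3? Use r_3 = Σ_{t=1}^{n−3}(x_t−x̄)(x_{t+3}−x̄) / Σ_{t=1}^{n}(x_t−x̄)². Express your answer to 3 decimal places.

Mean x̄ = (21.6 + 30.9 + 17.4 + 15.3 + 22.9 + 33.1 + 21.1 + 16.1 + 24.4)/9 = 22.5333
Numerator Σ_{t=1}^{6}(x_t−x̄)(x_{t+3}−x̄) = -16.6900
Denominator Σ(x_t−x̄)² = 308.2600
r_3 = -16.6900 / 308.2600 = -0.054

-0.054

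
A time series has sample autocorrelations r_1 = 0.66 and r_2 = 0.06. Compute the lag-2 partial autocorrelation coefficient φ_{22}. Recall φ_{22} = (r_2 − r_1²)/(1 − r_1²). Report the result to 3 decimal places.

φ_{22} = (r_2 − r_1²) / (1 − r_1²)
r_1² = (0.66)² = 0.4356
Numerator = 0.06 − 0.4356 = -0.3756; denominator = 1 − 0.4356 = 0.5644
φ_{22} = -0.3756 / 0.5644 = -0.665

-0.665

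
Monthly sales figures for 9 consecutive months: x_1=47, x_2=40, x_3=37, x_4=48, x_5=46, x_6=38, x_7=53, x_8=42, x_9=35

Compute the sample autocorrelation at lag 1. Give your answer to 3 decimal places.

Mean x̄ = (47 + 40 + 37 + 48 + 46 + 38 + 53 + 42 + 35)/9 = 42.8889
Numerator Σ_{t=1}^{8}(x_t−x̄)(x_{t+1}−x̄) = -75.6790
Denominator Σ(x_t−x̄)² = 284.8889
r_1 = -75.6790 / 284.8889 = -0.266

-0.266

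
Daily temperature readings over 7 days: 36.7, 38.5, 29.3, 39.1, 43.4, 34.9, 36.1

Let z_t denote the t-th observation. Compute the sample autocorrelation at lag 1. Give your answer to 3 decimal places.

Mean z̄ = (36.7 + 38.5 + 29.3 + 39.1 + 43.4 + 34.9 + 36.1)/7 = 36.8571
Σ(z_t−z̄)(z_{t+1}−z̄) = (-0.2582) + (-12.4153) + (-16.9496) + (14.6747) + (-12.8053) + (1.4818) = -26.2718
Denominator Σ(z_t−z̄)² = 112.0771
r_1 = -26.2718 / 112.0771 = -0.234

-0.234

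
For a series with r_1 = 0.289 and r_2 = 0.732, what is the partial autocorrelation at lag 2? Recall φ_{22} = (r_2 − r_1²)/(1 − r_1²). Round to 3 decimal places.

φ_{22} = (r_2 − r_1²) / (1 − r_1²)
r_1² = (0.289)² = 0.083521
Numerator = 0.732 − 0.0835 = 0.6485; denominator = 1 − 0.0835 = 0.9165
φ_{22} = 0.6485 / 0.9165 = 0.708

0.708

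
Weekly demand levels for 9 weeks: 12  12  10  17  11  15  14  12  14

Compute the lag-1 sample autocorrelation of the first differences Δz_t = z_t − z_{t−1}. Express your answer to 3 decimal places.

First differences Δz: 0, -2, 7, -6, 4, -1, -2, 2
Mean of differences = 0.2500
Numerator Σ(Δz_t−Δz̄)(Δz_{t+1}−Δz̄) = -86.0625
Denominator Σ(Δz_t−Δz̄)² = 113.5000
r_1(Δz) = -86.0625 / 113.5000 = -0.758

-0.758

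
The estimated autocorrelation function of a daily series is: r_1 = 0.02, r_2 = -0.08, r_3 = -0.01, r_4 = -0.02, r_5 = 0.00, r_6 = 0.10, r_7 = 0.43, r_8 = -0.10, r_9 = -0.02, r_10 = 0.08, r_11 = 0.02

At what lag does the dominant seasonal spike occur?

The largest autocorrelation is r_7 = 0.43; the remaining lags stay at or below 0.10.
The dominant spike at lag 7 indicates a seasonal period of 7.

7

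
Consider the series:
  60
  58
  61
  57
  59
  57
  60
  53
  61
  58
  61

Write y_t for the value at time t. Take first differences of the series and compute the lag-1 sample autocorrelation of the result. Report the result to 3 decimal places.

First differences Δy: -2, 3, -4, 2, -2, 3, -7, 8, -3, 3
Mean of differences = 0.1000
Numerator Σ(Δy_t−Δȳ)(Δy_{t+1}−Δȳ) = -146.0100
Denominator Σ(Δy_t−Δȳ)² = 176.9000
r_1(Δy) = -146.0100 / 176.9000 = -0.825

-0.825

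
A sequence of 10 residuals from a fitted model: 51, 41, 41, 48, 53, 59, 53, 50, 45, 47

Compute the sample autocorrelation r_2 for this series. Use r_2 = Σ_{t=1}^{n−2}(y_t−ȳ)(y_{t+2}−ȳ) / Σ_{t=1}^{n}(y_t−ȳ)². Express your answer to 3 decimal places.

Mean ȳ = (51 + 41 + 41 + 48 + 53 + 59 + 53 + 50 + 45 + 47)/10 = 48.8000
Numerator Σ_{t=1}^{8}(y_t−ȳ)(y_{t+2}−ȳ) = -40.0800
Denominator Σ(y_t−ȳ)² = 285.6000
r_2 = -40.0800 / 285.6000 = -0.140

-0.140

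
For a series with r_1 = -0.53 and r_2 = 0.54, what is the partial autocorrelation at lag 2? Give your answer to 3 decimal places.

φ_{22} = (r_2 − r_1²) / (1 − r_1²)
r_1² = (-0.53)² = 0.2809
Numerator = 0.54 − 0.2809 = 0.2591; denominator = 1 − 0.2809 = 0.7191
φ_{22} = 0.2591 / 0.7191 = 0.360

0.360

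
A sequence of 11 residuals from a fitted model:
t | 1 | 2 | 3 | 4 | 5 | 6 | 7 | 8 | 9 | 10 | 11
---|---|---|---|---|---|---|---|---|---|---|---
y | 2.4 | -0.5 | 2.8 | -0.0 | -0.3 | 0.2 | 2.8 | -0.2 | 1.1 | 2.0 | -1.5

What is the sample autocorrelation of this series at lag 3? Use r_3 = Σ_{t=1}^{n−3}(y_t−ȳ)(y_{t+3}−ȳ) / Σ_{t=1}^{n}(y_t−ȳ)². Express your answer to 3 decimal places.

Mean ȳ = (2.4 − 0.5 + 2.8 − 0.0 − 0.3 + 0.2 + 2.8 − 0.2 + 1.1 + 2.0 − 1.5)/11 = 0.8000
Numerator Σ_{t=1}^{8}(y_t−ȳ)(y_{t+3}−ȳ) = 2.9700
Denominator Σ(y_t−ȳ)² = 22.2800
r_3 = 2.9700 / 22.2800 = 0.133

0.133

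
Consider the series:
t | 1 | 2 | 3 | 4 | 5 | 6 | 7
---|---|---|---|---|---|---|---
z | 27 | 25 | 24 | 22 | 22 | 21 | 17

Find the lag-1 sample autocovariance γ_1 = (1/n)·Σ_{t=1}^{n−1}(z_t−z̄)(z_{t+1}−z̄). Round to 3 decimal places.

3.341

Mean z̄ = (27 + 25 + 24 + 22 + 22 + 21 + 17)/7 = 22.5714
Deviations: 4.4286, 2.4286, 1.4286, -0.5714, -0.5714, -1.5714, -5.5714
Σ_{t=1}^{6}(z_t−z̄)(z_{t+1}−z̄) = 23.3878
γ_1 = 23.3878 / 7 = 3.341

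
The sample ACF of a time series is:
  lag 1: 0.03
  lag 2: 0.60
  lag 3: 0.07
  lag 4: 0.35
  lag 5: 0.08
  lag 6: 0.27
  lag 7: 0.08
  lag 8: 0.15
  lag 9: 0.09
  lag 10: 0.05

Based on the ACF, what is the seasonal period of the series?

2

The largest autocorrelation is r_2 = 0.60, with weaker echoes at lags 4 (0.35), 6 (0.27) and 8 (0.15); the remaining lags stay at or below 0.09.
The dominant spike at lag 2 indicates a seasonal period of 2.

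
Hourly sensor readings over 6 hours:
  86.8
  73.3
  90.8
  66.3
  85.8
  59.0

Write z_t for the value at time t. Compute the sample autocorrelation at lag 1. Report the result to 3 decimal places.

-0.597

Mean z̄ = (86.8 + 73.3 + 90.8 + 66.3 + 85.8 + 59.0)/6 = 77.0000
Deviations from mean: 9.8000, -3.7000, 13.8000, -10.7000, 8.8000, -18.0000
Σ(z_t−z̄)(z_{t+1}−z̄) = (-36.2600) + (-51.0600) + (-147.6600) + (-94.1600) + (-158.4000) = -487.5400
Denominator Σ(z_t−z̄)² = 816.1000
r_1 = -487.5400 / 816.1000 = -0.597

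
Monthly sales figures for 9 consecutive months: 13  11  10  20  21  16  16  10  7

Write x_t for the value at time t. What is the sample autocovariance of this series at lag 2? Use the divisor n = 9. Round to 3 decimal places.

-3.912

Mean x̄ = (13 + 11 + 10 + 20 + 21 + 16 + 16 + 10 + 7)/9 = 13.7778
Σ_{t=1}^{7}(x_t−x̄)(x_{t+2}−x̄) = -35.2099
γ_2 = -35.2099 / 9 = -3.912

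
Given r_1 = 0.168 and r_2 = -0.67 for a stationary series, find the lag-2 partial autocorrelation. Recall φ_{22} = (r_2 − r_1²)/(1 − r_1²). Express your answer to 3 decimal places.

-0.719

φ_{22} = (r_2 − r_1²) / (1 − r_1²)
r_1² = (0.168)² = 0.028224
Numerator = -0.67 − 0.0282 = -0.6982; denominator = 1 − 0.0282 = 0.9718
φ_{22} = -0.6982 / 0.9718 = -0.719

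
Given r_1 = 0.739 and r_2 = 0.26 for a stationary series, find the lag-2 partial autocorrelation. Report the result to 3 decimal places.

-0.630

φ_{22} = (r_2 − r_1²) / (1 − r_1²)
r_1² = (0.739)² = 0.546121
Numerator = 0.26 − 0.5461 = -0.2861; denominator = 1 − 0.5461 = 0.4539
φ_{22} = -0.2861 / 0.4539 = -0.630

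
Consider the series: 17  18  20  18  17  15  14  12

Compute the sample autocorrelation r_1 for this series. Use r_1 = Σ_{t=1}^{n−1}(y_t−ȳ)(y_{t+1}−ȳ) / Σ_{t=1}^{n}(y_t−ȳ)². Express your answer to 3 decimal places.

Mean ȳ = (17 + 18 + 20 + 18 + 17 + 15 + 14 + 12)/8 = 16.3750
Σ(y_t−ȳ)(y_{t+1}−ȳ) = (1.0156) + (5.8906) + (5.8906) + (1.0156) + (-0.8594) + (3.2656) + (10.3906) = 26.6094
Denominator Σ(y_t−ȳ)² = 45.8750
r_1 = 26.6094 / 45.8750 = 0.580

0.580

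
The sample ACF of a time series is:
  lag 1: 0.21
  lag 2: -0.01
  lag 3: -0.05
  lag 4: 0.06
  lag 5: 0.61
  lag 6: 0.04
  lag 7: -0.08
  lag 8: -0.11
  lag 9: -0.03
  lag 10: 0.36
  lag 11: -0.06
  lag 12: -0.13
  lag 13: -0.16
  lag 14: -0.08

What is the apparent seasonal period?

5

The largest autocorrelation is r_5 = 0.61, with a weaker echo at lag 10 (0.36); the remaining lags stay at or below 0.21.
The dominant spike at lag 5 indicates a seasonal period of 5.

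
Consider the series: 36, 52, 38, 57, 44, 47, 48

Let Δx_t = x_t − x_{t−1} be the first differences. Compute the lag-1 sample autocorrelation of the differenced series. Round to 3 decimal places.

First differences Δx: 16, -14, 19, -13, 3, 1
Mean of differences = 2.0000
Numerator Σ(Δx_t−Δx̄)(Δx_{t+1}−Δx̄) = -767.0000
Denominator Σ(Δx_t−Δx̄)² = 968.0000
r_1(Δx) = -767.0000 / 968.0000 = -0.792

-0.792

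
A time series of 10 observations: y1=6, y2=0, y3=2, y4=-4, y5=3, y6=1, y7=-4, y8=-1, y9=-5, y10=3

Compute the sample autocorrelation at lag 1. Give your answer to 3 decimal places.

-0.224

Mean ȳ = (6 + 0 + 2 − 4 + 3 + 1 − 4 − 1 − 5 + 3)/10 = 0.1000
Numerator Σ_{t=1}^{9}(y_t−ȳ)(y_{t+1}−ȳ) = -26.2100
Denominator Σ(y_t−ȳ)² = 116.9000
r_1 = -26.2100 / 116.9000 = -0.224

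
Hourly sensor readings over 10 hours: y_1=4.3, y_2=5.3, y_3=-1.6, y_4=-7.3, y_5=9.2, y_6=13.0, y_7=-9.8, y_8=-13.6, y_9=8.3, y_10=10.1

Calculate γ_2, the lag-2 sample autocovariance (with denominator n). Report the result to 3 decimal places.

-62.918

Mean ȳ = (4.3 + 5.3 − 1.6 − 7.3 + 9.2 + 13.0 − 9.8 − 13.6 + 8.3 + 10.1)/10 = 1.7900
Σ_{t=1}^{8}(y_t−ȳ)(y_{t+2}−ȳ) = -629.1792
γ_2 = -629.1792 / 10 = -62.918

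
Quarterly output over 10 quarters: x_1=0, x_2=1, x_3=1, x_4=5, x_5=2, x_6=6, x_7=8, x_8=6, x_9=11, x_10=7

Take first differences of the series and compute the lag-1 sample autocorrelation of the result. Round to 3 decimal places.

First differences Δx: 1, 0, 4, -3, 4, 2, -2, 5, -4
Mean of differences = 0.7778
Numerator Σ(Δx_t−Δx̄)(Δx_{t+1}−Δx̄) = -58.3827
Denominator Σ(Δx_t−Δx̄)² = 85.5556
r_1(Δx) = -58.3827 / 85.5556 = -0.682

-0.682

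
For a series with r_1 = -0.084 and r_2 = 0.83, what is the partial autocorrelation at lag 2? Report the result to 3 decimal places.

φ_{22} = (r_2 − r_1²) / (1 − r_1²)
r_1² = (-0.084)² = 0.007056
Numerator = 0.83 − 0.0071 = 0.8229; denominator = 1 − 0.0071 = 0.9929
φ_{22} = 0.8229 / 0.9929 = 0.829

0.829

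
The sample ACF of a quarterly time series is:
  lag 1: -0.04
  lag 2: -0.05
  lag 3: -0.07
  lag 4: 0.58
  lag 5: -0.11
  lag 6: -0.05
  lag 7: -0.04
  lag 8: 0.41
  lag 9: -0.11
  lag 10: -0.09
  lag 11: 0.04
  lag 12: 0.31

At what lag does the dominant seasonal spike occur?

The largest autocorrelation is r_4 = 0.58, with weaker echoes at lags 8 (0.41) and 12 (0.31); the remaining lags stay at or below 0.04.
The dominant spike at lag 4 indicates a seasonal period of 4.

4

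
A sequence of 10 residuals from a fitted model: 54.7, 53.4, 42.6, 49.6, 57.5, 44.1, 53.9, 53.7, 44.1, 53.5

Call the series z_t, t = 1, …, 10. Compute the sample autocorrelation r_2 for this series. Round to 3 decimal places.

Mean z̄ = (54.7 + 53.4 + 42.6 + 49.6 + 57.5 + 44.1 + 53.9 + 53.7 + 44.1 + 53.5)/10 = 50.7100
Numerator Σ_{t=1}^{8}(z_t−z̄)(z_{t+2}−z̄) = -93.9222
Denominator Σ(z_t−z̄)² = 250.5490
r_2 = -93.9222 / 250.5490 = -0.375

-0.375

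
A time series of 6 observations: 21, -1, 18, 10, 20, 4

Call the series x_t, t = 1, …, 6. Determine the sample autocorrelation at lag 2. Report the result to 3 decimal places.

0.344

Mean x̄ = (21 − 1 + 18 + 10 + 20 + 4)/6 = 12.0000
Deviations from mean: 9.0000, -13.0000, 6.0000, -2.0000, 8.0000, -8.0000
Σ(x_t−x̄)(x_{t+2}−x̄) = (54.0000) + (26.0000) + (48.0000) + (16.0000) = 144.0000
Denominator Σ(x_t−x̄)² = 418.0000
r_2 = 144.0000 / 418.0000 = 0.344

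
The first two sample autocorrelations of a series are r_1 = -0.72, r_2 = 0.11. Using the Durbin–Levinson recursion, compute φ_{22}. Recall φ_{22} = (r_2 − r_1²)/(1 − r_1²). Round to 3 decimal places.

φ_{22} = (r_2 − r_1²) / (1 − r_1²)
r_1² = (-0.72)² = 0.5184
Numerator = 0.11 − 0.5184 = -0.4084; denominator = 1 − 0.5184 = 0.4816
φ_{22} = -0.4084 / 0.4816 = -0.848

-0.848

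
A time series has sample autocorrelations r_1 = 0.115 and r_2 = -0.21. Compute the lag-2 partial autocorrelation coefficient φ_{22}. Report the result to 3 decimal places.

-0.226

φ_{22} = (r_2 − r_1²) / (1 − r_1²)
r_1² = (0.115)² = 0.013225
Numerator = -0.21 − 0.0132 = -0.2232; denominator = 1 − 0.0132 = 0.9868
φ_{22} = -0.2232 / 0.9868 = -0.226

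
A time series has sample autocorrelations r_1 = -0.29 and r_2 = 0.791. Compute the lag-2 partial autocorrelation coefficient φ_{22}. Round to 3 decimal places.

0.772

φ_{22} = (r_2 − r_1²) / (1 − r_1²)
r_1² = (-0.29)² = 0.0841
Numerator = 0.791 − 0.0841 = 0.7069; denominator = 1 − 0.0841 = 0.9159
φ_{22} = 0.7069 / 0.9159 = 0.772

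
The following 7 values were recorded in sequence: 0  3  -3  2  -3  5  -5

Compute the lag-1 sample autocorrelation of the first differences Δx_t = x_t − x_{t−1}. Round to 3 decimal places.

-0.754

First differences Δx: 3, -6, 5, -5, 8, -10
Mean of differences = -0.8333
Numerator Σ(Δx_t−Δx̄)(Δx_{t+1}−Δx̄) = -192.0278
Denominator Σ(Δx_t−Δx̄)² = 254.8333
r_1(Δx) = -192.0278 / 254.8333 = -0.754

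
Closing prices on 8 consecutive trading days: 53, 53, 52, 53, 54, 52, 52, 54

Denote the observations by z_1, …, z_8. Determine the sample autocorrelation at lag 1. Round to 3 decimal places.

Mean z̄ = (53 + 53 + 52 + 53 + 54 + 52 + 52 + 54)/8 = 52.8750
Deviations from mean: 0.1250, 0.1250, -0.8750, 0.1250, 1.1250, -0.8750, -0.8750, 1.1250
Σ(z_t−z̄)(z_{t+1}−z̄) = (0.0156) + (-0.1094) + (-0.1094) + (0.1406) + (-0.9844) + (0.7656) + (-0.9844) = -1.2656
Denominator Σ(z_t−z̄)² = 4.8750
r_1 = -1.2656 / 4.8750 = -0.260

-0.260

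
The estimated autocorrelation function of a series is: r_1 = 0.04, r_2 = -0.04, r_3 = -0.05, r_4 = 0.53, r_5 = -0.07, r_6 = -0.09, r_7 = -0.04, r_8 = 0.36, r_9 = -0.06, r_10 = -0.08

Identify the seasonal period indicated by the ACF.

4

The largest autocorrelation is r_4 = 0.53, with a weaker echo at lag 8 (0.36); the remaining lags stay at or below 0.04.
The dominant spike at lag 4 indicates a seasonal period of 4.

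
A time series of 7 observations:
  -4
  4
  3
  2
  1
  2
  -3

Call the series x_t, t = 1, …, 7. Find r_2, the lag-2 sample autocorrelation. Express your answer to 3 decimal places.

Mean x̄ = (-4 + 4 + 3 + 2 + 1 + 2 − 3)/7 = 0.7143
Numerator Σ_{t=1}^{5}(x_t−x̄)(x_{t+2}−x̄) = -5.3061
Denominator Σ(x_t−x̄)² = 55.4286
r_2 = -5.3061 / 55.4286 = -0.096

-0.096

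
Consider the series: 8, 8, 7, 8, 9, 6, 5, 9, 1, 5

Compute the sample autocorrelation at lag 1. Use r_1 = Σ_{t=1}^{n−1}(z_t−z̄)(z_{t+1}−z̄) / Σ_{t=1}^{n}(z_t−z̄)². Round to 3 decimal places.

-0.043

Mean z̄ = (8 + 8 + 7 + 8 + 9 + 6 + 5 + 9 + 1 + 5)/10 = 6.6000
Numerator Σ_{t=1}^{9}(z_t−z̄)(z_{t+1}−z̄) = -2.3600
Denominator Σ(z_t−z̄)² = 54.4000
r_1 = -2.3600 / 54.4000 = -0.043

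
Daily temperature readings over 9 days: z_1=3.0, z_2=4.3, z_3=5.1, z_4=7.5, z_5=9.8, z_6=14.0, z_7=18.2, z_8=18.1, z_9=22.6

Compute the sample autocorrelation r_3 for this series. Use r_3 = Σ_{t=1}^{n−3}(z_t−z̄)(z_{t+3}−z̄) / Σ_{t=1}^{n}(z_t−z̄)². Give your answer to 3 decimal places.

0.049

Mean z̄ = (3.0 + 4.3 + 5.1 + 7.5 + 9.8 + 14.0 + 18.2 + 18.1 + 22.6)/9 = 11.4000
Σ(z_t−z̄)(z_{t+3}−z̄) = (32.7600) + (11.3600) + (-16.3800) + (-26.5200) + (-10.7200) + (29.1200) = 19.6200
Denominator Σ(z_t−z̄)² = 401.7600
r_3 = 19.6200 / 401.7600 = 0.049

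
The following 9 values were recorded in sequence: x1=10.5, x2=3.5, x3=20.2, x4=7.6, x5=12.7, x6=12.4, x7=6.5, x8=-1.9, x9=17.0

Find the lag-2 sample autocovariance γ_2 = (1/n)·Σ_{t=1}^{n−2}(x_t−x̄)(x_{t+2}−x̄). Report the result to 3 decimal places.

Mean x̄ = (10.5 + 3.5 + 20.2 + 7.6 + 12.7 + 12.4 + 6.5 − 1.9 + 17.0)/9 = 9.8333
Σ_{t=1}^{7}(x_t−x̄)(x_{t+2}−x̄) = -18.5189
γ_2 = -18.5189 / 9 = -2.058

-2.058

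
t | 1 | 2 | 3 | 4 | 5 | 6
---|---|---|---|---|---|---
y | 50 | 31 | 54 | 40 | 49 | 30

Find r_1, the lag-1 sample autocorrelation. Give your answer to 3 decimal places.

-0.655

Mean ȳ = (50 + 31 + 54 + 40 + 49 + 30)/6 = 42.3333
Deviations from mean: 7.6667, -11.3333, 11.6667, -2.3333, 6.6667, -12.3333
Σ(y_t−ȳ)(y_{t+1}−ȳ) = (-86.8889) + (-132.2222) + (-27.2222) + (-15.5556) + (-82.2222) = -344.1111
Denominator Σ(y_t−ȳ)² = 525.3333
r_1 = -344.1111 / 525.3333 = -0.655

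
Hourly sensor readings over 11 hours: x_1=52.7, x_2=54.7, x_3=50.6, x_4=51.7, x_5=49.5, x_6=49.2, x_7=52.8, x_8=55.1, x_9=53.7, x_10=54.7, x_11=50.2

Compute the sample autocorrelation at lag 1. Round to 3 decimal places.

Mean x̄ = (52.7 + 54.7 + 50.6 + 51.7 + 49.5 + 49.2 + 52.8 + 55.1 + 53.7 + 54.7 + 50.2)/11 = 52.2636
Numerator Σ_{t=1}^{10}(x_t−x̄)(x_{t+1}−x̄) = 10.3960
Denominator Σ(x_t−x̄)² = 46.8255
r_1 = 10.3960 / 46.8255 = 0.222

0.222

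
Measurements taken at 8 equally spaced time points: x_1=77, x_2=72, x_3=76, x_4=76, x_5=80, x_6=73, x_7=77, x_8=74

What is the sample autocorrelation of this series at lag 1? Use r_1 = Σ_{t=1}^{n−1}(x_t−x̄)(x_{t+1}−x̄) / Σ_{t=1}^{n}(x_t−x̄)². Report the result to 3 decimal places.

Mean x̄ = (77 + 72 + 76 + 76 + 80 + 73 + 77 + 74)/8 = 75.6250
Deviations from mean: 1.3750, -3.6250, 0.3750, 0.3750, 4.3750, -2.6250, 1.3750, -1.6250
Numerator Σ_{t=1}^{7}(x_t−x̄)(x_{t+1}−x̄) = -21.8906
Denominator Σ(x_t−x̄)² = 45.8750
r_1 = -21.8906 / 45.8750 = -0.477

-0.477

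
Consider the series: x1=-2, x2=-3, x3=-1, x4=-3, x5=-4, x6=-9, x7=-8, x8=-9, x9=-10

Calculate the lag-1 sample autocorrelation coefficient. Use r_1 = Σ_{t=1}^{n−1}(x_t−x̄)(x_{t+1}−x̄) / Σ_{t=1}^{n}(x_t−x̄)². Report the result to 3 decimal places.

Mean x̄ = (-2 − 3 − 1 − 3 − 4 − 9 − 8 − 9 − 10)/9 = -5.4444
Numerator Σ_{t=1}^{8}(x_t−x̄)(x_{t+1}−x̄) = 62.9136
Denominator Σ(x_t−x̄)² = 98.2222
r_1 = 62.9136 / 98.2222 = 0.641

0.641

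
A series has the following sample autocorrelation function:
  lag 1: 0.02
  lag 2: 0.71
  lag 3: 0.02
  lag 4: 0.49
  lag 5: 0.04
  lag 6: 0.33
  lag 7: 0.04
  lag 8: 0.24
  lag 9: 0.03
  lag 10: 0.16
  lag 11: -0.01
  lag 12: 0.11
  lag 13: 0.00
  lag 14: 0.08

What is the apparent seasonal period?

The largest autocorrelation is r_2 = 0.71, with weaker echoes at lags 4 (0.49), 6 (0.33), 8 (0.24) and 10 (0.16); the remaining lags stay at or below 0.11.
The dominant spike at lag 2 indicates a seasonal period of 2.

2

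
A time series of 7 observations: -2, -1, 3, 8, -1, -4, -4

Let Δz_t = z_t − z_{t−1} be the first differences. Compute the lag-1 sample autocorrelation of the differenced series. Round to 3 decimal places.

First differences Δz: 1, 4, 5, -9, -3, 0
Mean of differences = -0.3333
Numerator Σ(Δz_t−Δz̄)(Δz_{t+1}−Δz̄) = 4.8889
Denominator Σ(Δz_t−Δz̄)² = 131.3333
r_1(Δz) = 4.8889 / 131.3333 = 0.037

0.037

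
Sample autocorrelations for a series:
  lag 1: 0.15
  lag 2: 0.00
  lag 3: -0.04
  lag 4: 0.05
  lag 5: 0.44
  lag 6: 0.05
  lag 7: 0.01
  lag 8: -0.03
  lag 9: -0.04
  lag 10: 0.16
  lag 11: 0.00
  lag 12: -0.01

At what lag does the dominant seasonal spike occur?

5

The largest autocorrelation is r_5 = 0.44, with a weaker echo at lag 10 (0.16); the remaining lags stay at or below 0.15.
The dominant spike at lag 5 indicates a seasonal period of 5.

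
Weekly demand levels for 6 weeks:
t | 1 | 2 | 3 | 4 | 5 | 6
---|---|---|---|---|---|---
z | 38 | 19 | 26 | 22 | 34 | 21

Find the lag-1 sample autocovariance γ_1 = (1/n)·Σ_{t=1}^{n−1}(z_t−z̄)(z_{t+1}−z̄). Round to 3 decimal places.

-25.741

Mean z̄ = (38 + 19 + 26 + 22 + 34 + 21)/6 = 26.6667
Σ_{t=1}^{5}(z_t−z̄)(z_{t+1}−z̄) = -154.4444
γ_1 = -154.4444 / 6 = -25.741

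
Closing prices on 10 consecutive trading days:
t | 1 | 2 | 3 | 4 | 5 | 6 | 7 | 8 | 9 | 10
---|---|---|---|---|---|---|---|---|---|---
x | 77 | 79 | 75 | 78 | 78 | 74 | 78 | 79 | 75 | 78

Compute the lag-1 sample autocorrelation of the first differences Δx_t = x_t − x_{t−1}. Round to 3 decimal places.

-0.547

First differences Δx: 2, -4, 3, 0, -4, 4, 1, -4, 3
Mean of differences = 0.1111
Numerator Σ(Δx_t−Δx̄)(Δx_{t+1}−Δx̄) = -47.5679
Denominator Σ(Δx_t−Δx̄)² = 86.8889
r_1(Δx) = -47.5679 / 86.8889 = -0.547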